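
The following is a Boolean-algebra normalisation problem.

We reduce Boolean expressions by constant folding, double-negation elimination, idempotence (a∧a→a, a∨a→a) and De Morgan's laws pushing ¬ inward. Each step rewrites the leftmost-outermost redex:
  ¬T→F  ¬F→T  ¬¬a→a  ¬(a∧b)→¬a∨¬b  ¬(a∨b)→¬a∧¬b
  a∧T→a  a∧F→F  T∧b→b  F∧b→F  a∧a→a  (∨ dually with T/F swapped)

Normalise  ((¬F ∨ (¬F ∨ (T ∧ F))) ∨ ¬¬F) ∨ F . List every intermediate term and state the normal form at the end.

  start: ((¬F ∨ (¬F ∨ (T ∧ F))) ∨ ¬¬F) ∨ F
  [1] (¬F ∨ (¬F ∨ (T ∧ F))) ∨ ¬¬F
  [2] (T ∨ (¬F ∨ (T ∧ F))) ∨ ¬¬F
  [3] T ∨ ¬¬F
  [4] T

Answer: normal form = T  (in 4 steps)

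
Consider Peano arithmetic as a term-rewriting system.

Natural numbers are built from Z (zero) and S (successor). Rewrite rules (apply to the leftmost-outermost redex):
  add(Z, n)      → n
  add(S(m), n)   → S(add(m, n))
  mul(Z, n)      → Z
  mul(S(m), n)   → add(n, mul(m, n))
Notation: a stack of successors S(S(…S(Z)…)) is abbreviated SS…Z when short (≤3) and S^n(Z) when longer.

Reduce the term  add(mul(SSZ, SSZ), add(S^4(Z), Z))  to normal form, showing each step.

Answer: normal form = S^8(Z)  (in 19 steps)

Reduction:
  start: add(mul(SSZ, SSZ), add(S^4(Z), Z))
  step 1: add(add(SSZ, mul(SZ, SSZ)), add(S^4(Z), Z))
  step 2: add(S(add(SZ, mul(SZ, SSZ))), add(S^4(Z), Z))
  step 3: S(add(add(SZ, mul(SZ, SSZ)), add(S^4(Z), Z)))
  step 4: S(add(S(add(Z, mul(SZ, SSZ))), add(S^4(Z), Z)))
  step 5: S(S(add(add(Z, mul(SZ, SSZ)), add(S^4(Z), Z))))
  step 6: S(S(add(mul(SZ, SSZ), add(S^4(Z), Z))))
  step 7: S(S(add(add(SSZ, mul(Z, SSZ)), add(S^4(Z), Z))))
  step 8: S(S(add(S(add(SZ, mul(Z, SSZ))), add(S^4(Z), Z))))
  step 9: S(S(S(add(add(SZ, mul(Z, SSZ)), add(S^4(Z), Z)))))
  step 10: S(S(S(add(S(add(Z, mul(Z, SSZ))), add(S^4(Z), Z)))))
  step 11: S(S(S(S(add(add(Z, mul(Z, SSZ)), add(S^4(Z), Z))))))
  step 12: S(S(S(S(add(mul(Z, SSZ), add(S^4(Z), Z))))))
  step 13: S(S(S(S(add(Z, add(S^4(Z), Z))))))
  step 14: S(S(S(S(add(S^4(Z), Z)))))
  step 15: S(S(S(S(S(add(SSSZ, Z))))))
  step 16: S(S(S(S(S(S(add(SSZ, Z)))))))
  step 17: S(S(S(S(S(S(S(add(SZ, Z))))))))
  step 18: S(S(S(S(S(S(S(S(add(Z, Z)))))))))
  step 19: S^8(Z)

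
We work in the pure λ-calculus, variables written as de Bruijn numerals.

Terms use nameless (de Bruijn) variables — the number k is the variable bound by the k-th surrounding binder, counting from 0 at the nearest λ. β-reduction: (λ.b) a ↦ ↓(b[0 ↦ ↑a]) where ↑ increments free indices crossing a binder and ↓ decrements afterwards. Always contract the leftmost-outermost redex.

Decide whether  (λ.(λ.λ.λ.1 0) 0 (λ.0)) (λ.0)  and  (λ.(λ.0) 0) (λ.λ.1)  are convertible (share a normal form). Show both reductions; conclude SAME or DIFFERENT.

Term A:
  start: (λ.(λ.λ.λ.1 0) 0 (λ.0)) (λ.0)
  [1] (λ.λ.λ.1 0) (λ.0) (λ.0)
  [2] (λ.λ.1 0) (λ.0)
  [3] λ.(λ.0) 0
  [4] λ.0

Term B:
  start: (λ.(λ.0) 0) (λ.λ.1)
  [1] (λ.0) (λ.λ.1)
  [2] λ.λ.1

Answer: DIFFERENT — A ⇓ λ.0, B ⇓ λ.λ.1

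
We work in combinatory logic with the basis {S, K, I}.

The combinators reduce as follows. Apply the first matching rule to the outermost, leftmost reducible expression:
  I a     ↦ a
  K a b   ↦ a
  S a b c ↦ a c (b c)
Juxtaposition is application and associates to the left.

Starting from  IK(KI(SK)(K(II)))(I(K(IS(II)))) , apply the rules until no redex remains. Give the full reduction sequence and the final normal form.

  start: IK(KI(SK)(K(II)))(I(K(IS(II))))
  →1  K(KI(SK)(K(II)))(I(K(IS(II))))
  →2  KI(SK)(K(II))
  →3  I(K(II))
  →4  K(II)
  →5  KI

Answer: normal form = KI  (in 5 steps)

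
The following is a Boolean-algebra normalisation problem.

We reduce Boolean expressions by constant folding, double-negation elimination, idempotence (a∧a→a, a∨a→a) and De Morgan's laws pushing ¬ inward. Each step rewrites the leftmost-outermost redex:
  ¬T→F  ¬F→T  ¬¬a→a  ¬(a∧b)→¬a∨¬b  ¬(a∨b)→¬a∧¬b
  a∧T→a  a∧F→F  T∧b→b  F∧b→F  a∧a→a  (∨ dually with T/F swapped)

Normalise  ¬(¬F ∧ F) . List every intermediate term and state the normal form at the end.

Answer: normal form = T  (in 4 steps)

Reduction:
  start: ¬(¬F ∧ F)
  →1  ¬¬F ∨ ¬F
  →2  F ∨ ¬F
  →3  ¬F
  →4  T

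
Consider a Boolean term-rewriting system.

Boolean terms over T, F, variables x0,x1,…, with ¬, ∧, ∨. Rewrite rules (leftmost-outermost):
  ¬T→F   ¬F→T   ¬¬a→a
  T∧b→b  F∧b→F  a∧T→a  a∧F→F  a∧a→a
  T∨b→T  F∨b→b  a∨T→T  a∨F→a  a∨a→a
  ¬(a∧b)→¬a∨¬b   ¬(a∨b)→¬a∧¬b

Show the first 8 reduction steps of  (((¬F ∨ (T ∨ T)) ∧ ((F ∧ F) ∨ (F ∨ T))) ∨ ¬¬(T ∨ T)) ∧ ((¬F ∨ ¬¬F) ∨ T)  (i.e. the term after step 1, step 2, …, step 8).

Answer: after 8 steps: (¬F ∨ ¬¬F) ∨ T

Derivation:
  start: (((¬F ∨ (T ∨ T)) ∧ ((F ∧ F) ∨ (F ∨ T))) ∨ ¬¬(T ∨ T)) ∧ ((¬F ∨ ¬¬F) ∨ T)
  →1  (((T ∨ (T ∨ T)) ∧ ((F ∧ F) ∨ (F ∨ T))) ∨ ¬¬(T ∨ T)) ∧ ((¬F ∨ ¬¬F) ∨ T)
  →2  ((T ∧ ((F ∧ F) ∨ (F ∨ T))) ∨ ¬¬(T ∨ T)) ∧ ((¬F ∨ ¬¬F) ∨ T)
  →3  (((F ∧ F) ∨ (F ∨ T)) ∨ ¬¬(T ∨ T)) ∧ ((¬F ∨ ¬¬F) ∨ T)
  →4  ((F ∨ (F ∨ T)) ∨ ¬¬(T ∨ T)) ∧ ((¬F ∨ ¬¬F) ∨ T)
  →5  ((F ∨ T) ∨ ¬¬(T ∨ T)) ∧ ((¬F ∨ ¬¬F) ∨ T)
  →6  (T ∨ ¬¬(T ∨ T)) ∧ ((¬F ∨ ¬¬F) ∨ T)
  →7  T ∧ ((¬F ∨ ¬¬F) ∨ T)
  →8  (¬F ∨ ¬¬F) ∨ T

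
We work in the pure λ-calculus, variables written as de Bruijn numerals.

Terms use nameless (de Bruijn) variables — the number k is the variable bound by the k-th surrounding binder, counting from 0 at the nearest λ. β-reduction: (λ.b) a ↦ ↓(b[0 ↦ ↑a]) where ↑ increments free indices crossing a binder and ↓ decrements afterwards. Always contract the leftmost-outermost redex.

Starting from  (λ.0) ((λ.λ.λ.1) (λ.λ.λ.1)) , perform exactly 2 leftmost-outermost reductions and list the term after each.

Answer: after 2 steps: λ.λ.1

Working:
  start: (λ.0) ((λ.λ.λ.1) (λ.λ.λ.1))
  step 1: (λ.λ.λ.1) (λ.λ.λ.1)
  step 2: λ.λ.1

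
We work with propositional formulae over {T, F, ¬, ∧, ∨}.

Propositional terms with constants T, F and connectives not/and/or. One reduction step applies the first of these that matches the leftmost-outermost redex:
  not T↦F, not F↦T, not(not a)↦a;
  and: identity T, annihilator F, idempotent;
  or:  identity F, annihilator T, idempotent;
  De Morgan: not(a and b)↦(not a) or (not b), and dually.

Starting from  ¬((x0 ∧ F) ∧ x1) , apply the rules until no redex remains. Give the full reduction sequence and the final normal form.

  start: ¬((x0 ∧ F) ∧ x1)
  →1  ¬(x0 ∧ F) ∨ ¬x1
  →2  (¬x0 ∨ ¬F) ∨ ¬x1
  →3  (¬x0 ∨ T) ∨ ¬x1
  →4  T ∨ ¬x1
  →5  T

Answer: normal form = T  (in 5 steps)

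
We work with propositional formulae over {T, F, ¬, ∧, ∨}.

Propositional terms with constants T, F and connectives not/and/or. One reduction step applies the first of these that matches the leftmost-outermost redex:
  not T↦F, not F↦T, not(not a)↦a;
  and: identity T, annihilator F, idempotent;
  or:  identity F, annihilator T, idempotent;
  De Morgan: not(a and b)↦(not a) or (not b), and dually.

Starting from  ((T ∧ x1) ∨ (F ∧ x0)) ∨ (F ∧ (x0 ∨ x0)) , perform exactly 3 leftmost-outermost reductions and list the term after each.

  start: ((T ∧ x1) ∨ (F ∧ x0)) ∨ (F ∧ (x0 ∨ x0))
  [1] (x1 ∨ (F ∧ x0)) ∨ (F ∧ (x0 ∨ x0))
  [2] (x1 ∨ F) ∨ (F ∧ (x0 ∨ x0))
  [3] x1 ∨ (F ∧ (x0 ∨ x0))

Answer: after 3 steps: x1 ∨ (F ∧ (x0 ∨ x0))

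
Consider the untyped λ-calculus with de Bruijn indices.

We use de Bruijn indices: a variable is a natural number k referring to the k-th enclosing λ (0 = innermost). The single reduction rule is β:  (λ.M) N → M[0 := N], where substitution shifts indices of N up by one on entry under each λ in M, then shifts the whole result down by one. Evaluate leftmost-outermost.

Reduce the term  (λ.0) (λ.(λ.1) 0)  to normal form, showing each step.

Answer: normal form = λ.0  (in 2 steps)

Reduction:
  start: (λ.0) (λ.(λ.1) 0)
  →1  λ.(λ.1) 0
  →2  λ.0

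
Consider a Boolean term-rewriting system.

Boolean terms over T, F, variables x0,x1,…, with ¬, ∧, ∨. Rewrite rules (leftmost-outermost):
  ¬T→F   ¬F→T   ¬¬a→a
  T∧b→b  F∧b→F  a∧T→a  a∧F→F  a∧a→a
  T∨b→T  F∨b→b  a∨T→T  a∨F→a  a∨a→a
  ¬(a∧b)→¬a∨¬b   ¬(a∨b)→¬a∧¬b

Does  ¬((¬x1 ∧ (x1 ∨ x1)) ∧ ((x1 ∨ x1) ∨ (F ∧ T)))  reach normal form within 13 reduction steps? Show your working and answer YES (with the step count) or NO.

Answer: YES — reaches normal form (x1 ∨ ¬x1) ∨ ¬x1 in 12 ≤ 13 steps

Working:
  start: ¬((¬x1 ∧ (x1 ∨ x1)) ∧ ((x1 ∨ x1) ∨ (F ∧ T)))
  [1] ¬(¬x1 ∧ (x1 ∨ x1)) ∨ ¬((x1 ∨ x1) ∨ (F ∧ T))
  [2] (¬¬x1 ∨ ¬(x1 ∨ x1)) ∨ ¬((x1 ∨ x1) ∨ (F ∧ T))
  [3] (x1 ∨ ¬(x1 ∨ x1)) ∨ ¬((x1 ∨ x1) ∨ (F ∧ T))
  [4] (x1 ∨ (¬x1 ∧ ¬x1)) ∨ ¬((x1 ∨ x1) ∨ (F ∧ T))
  [5] (x1 ∨ ¬x1) ∨ ¬((x1 ∨ x1) ∨ (F ∧ T))
  [6] (x1 ∨ ¬x1) ∨ (¬(x1 ∨ x1) ∧ ¬(F ∧ T))
  [7] (x1 ∨ ¬x1) ∨ ((¬x1 ∧ ¬x1) ∧ ¬(F ∧ T))
  [8] (x1 ∨ ¬x1) ∨ (¬x1 ∧ ¬(F ∧ T))
  [9] (x1 ∨ ¬x1) ∨ (¬x1 ∧ (¬F ∨ ¬T))
  [10] (x1 ∨ ¬x1) ∨ (¬x1 ∧ (T ∨ ¬T))
  [11] (x1 ∨ ¬x1) ∨ (¬x1 ∧ T)
  [12] (x1 ∨ ¬x1) ∨ ¬x1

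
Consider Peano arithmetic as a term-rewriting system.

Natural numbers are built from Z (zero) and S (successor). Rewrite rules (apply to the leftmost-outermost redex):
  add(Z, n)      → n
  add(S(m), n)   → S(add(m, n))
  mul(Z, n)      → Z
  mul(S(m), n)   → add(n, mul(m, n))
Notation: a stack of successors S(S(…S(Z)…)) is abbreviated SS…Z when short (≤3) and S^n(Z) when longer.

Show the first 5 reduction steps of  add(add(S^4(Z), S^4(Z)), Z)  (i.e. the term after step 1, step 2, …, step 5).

  start: add(add(S^4(Z), S^4(Z)), Z)
  →1  add(S(add(SSSZ, S^4(Z))), Z)
  →2  S(add(add(SSSZ, S^4(Z)), Z))
  →3  S(add(S(add(SSZ, S^4(Z))), Z))
  →4  S(S(add(add(SSZ, S^4(Z)), Z)))
  →5  S(S(add(S(add(SZ, S^4(Z))), Z)))

Answer: after 5 steps: S(S(add(S(add(SZ, S^4(Z))), Z)))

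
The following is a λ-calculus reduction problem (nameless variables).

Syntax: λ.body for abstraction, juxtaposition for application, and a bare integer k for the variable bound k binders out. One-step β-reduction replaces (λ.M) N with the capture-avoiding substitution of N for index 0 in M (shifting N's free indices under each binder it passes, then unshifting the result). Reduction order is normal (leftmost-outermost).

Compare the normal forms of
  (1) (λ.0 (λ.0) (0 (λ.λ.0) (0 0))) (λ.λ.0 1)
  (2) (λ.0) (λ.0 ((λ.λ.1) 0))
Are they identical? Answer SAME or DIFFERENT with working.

Answer: DIFFERENT — A ⇓ λ.0, B ⇓ λ.0 (λ.1)

Working:
Term A:
  start: (λ.0 (λ.0) (0 (λ.λ.0) (0 0))) (λ.λ.0 1)
  [1] (λ.λ.0 1) (λ.0) ((λ.λ.0 1) (λ.λ.0) ((λ.λ.0 1) (λ.λ.0 1)))
  [2] (λ.0 (λ.0)) ((λ.λ.0 1) (λ.λ.0) ((λ.λ.0 1) (λ.λ.0 1)))
  [3] (λ.λ.0 1) (λ.λ.0) ((λ.λ.0 1) (λ.λ.0 1)) (λ.0)
  [4] (λ.0 (λ.λ.0)) ((λ.λ.0 1) (λ.λ.0 1)) (λ.0)
  [5] (λ.λ.0 1) (λ.λ.0 1) (λ.λ.0) (λ.0)
  [6] (λ.0 (λ.λ.0 1)) (λ.λ.0) (λ.0)
  [7] (λ.λ.0) (λ.λ.0 1) (λ.0)
  [8] (λ.0) (λ.0)
  [9] λ.0

Term B:
  start: (λ.0) (λ.0 ((λ.λ.1) 0))
  [1] λ.0 ((λ.λ.1) 0)
  [2] λ.0 (λ.1)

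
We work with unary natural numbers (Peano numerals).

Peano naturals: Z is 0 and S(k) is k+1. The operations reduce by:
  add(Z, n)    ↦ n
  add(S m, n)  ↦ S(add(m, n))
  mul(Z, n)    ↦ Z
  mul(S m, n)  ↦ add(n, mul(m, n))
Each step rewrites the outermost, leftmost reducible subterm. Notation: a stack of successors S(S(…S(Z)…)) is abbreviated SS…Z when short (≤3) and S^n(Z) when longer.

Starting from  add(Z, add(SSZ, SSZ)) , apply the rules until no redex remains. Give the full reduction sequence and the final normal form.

  start: add(Z, add(SSZ, SSZ))
  [1] add(SSZ, SSZ)
  [2] S(add(SZ, SSZ))
  [3] S(S(add(Z, SSZ)))
  [4] S^4(Z)

Answer: normal form = S^4(Z)  (in 4 steps)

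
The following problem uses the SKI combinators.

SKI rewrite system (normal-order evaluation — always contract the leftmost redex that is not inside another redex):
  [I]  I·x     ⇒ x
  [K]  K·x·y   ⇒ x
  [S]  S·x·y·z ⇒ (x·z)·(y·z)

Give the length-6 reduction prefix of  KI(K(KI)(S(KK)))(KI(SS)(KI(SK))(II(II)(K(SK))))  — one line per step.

  start: KI(K(KI)(S(KK)))(KI(SS)(KI(SK))(II(II)(K(SK))))
  →1  I(KI(SS)(KI(SK))(II(II)(K(SK))))
  →2  KI(SS)(KI(SK))(II(II)(K(SK)))
  →3  I(KI(SK))(II(II)(K(SK)))
  →4  KI(SK)(II(II)(K(SK)))
  →5  I(II(II)(K(SK)))
  →6  II(II)(K(SK))

Answer: after 6 steps: II(II)(K(SK))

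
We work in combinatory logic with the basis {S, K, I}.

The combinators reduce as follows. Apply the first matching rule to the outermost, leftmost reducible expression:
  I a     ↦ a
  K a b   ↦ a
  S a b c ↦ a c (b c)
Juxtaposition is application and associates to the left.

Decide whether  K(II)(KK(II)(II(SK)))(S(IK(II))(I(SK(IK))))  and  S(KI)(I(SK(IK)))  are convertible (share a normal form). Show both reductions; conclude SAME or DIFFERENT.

Answer: SAME — A ⇓ S(KI)(SKK), B ⇓ S(KI)(SKK)

Reduction:
Term A:
  start: K(II)(KK(II)(II(SK)))(S(IK(II))(I(SK(IK))))
  [1] II(S(IK(II))(I(SK(IK))))
  [2] I(S(IK(II))(I(SK(IK))))
  [3] S(IK(II))(I(SK(IK)))
  [4] S(K(II))(I(SK(IK)))
  [5] S(KI)(I(SK(IK)))
  [6] S(KI)(SK(IK))
  [7] S(KI)(SKK)

Term B:
  start: S(KI)(I(SK(IK)))
  [1] S(KI)(SK(IK))
  [2] S(KI)(SKK)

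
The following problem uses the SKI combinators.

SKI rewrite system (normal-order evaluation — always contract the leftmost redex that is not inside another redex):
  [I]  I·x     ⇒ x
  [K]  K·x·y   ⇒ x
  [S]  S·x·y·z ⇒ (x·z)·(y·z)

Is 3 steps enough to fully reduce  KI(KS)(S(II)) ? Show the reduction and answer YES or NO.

  start: KI(KS)(S(II))
  step 1: I(S(II))
  step 2: S(II)
  step 3: SI

Answer: YES — reaches normal form SI in 3 ≤ 3 steps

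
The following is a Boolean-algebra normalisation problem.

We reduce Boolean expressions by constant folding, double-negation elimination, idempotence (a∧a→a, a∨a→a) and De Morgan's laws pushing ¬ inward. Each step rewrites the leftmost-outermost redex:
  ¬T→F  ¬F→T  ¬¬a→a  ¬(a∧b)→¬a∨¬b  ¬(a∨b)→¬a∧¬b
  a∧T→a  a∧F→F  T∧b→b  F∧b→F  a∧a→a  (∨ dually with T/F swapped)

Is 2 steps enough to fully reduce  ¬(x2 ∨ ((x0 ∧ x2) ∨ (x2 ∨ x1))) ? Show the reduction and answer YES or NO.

Answer: NO — after 2 steps the term is ¬x2 ∧ (¬(x0 ∧ x2) ∧ ¬(x2 ∨ x1)), not yet normal

Working:
  start: ¬(x2 ∨ ((x0 ∧ x2) ∨ (x2 ∨ x1)))
  [1] ¬x2 ∧ ¬((x0 ∧ x2) ∨ (x2 ∨ x1))
  [2] ¬x2 ∧ (¬(x0 ∧ x2) ∧ ¬(x2 ∨ x1))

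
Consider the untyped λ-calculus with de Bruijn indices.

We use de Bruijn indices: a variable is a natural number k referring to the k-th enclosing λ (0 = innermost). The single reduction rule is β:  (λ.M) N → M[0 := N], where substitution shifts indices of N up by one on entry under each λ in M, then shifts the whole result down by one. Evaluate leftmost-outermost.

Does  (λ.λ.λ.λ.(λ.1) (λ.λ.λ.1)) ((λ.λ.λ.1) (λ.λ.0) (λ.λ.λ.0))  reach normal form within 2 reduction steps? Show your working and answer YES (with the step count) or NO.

Answer: YES — reaches normal form λ.λ.λ.0 in 2 ≤ 2 steps

Reduction:
  start: (λ.λ.λ.λ.(λ.1) (λ.λ.λ.1)) ((λ.λ.λ.1) (λ.λ.0) (λ.λ.λ.0))
  step 1: λ.λ.λ.(λ.1) (λ.λ.λ.1)
  step 2: λ.λ.λ.0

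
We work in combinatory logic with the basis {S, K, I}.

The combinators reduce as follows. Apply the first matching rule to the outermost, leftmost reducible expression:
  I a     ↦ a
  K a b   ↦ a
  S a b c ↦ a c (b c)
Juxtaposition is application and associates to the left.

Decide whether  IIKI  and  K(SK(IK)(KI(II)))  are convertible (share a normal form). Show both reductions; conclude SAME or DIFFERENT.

Answer: SAME — A ⇓ KI, B ⇓ KI

Working:
Term A:
  start: IIKI
  →1  IKI
  →2  KI

Term B:
  start: K(SK(IK)(KI(II)))
  →1  K(K(KI(II))(IK(KI(II))))
  →2  K(KI(II))
  →3  KI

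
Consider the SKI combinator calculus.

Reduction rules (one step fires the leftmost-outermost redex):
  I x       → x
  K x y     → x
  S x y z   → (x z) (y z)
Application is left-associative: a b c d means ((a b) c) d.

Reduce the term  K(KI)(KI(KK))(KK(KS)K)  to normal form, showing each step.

  start: K(KI)(KI(KK))(KK(KS)K)
  →1  KI(KK(KS)K)
  →2  I

Answer: normal form = I  (in 2 steps)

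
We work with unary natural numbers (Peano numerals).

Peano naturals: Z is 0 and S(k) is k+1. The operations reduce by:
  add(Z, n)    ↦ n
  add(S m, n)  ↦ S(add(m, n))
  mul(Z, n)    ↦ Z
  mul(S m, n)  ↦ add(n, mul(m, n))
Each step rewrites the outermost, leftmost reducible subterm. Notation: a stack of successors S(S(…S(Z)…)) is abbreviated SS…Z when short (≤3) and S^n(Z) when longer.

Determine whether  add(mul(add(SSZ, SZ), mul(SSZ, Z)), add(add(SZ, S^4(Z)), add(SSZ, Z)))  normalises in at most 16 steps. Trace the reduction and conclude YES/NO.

Answer: NO — after 16 steps the term is add(mul(add(Z, SZ), mul(SSZ, Z)), add(add(SZ, S^4(Z)), add(SSZ, Z))), not yet normal

Derivation:
  start: add(mul(add(SSZ, SZ), mul(SSZ, Z)), add(add(SZ, S^4(Z)), add(SSZ, Z)))
  step 1: add(mul(S(add(SZ, SZ)), mul(SSZ, Z)), add(add(SZ, S^4(Z)), add(SSZ, Z)))
  step 2: add(add(mul(SSZ, Z), mul(add(SZ, SZ), mul(SSZ, Z))), add(add(SZ, S^4(Z)), add(SSZ, Z)))
  step 3: add(add(add(Z, mul(SZ, Z)), mul(add(SZ, SZ), mul(SSZ, Z))), add(add(SZ, S^4(Z)), add(SSZ, Z)))
  step 4: add(add(mul(SZ, Z), mul(add(SZ, SZ), mul(SSZ, Z))), add(add(SZ, S^4(Z)), add(SSZ, Z)))
  step 5: add(add(add(Z, mul(Z, Z)), mul(add(SZ, SZ), mul(SSZ, Z))), add(add(SZ, S^4(Z)), add(SSZ, Z)))
  step 6: add(add(mul(Z, Z), mul(add(SZ, SZ), mul(SSZ, Z))), add(add(SZ, S^4(Z)), add(SSZ, Z)))
  step 7: add(add(Z, mul(add(SZ, SZ), mul(SSZ, Z))), add(add(SZ, S^4(Z)), add(SSZ, Z)))
  step 8: add(mul(add(SZ, SZ), mul(SSZ, Z)), add(add(SZ, S^4(Z)), add(SSZ, Z)))
  step 9: add(mul(S(add(Z, SZ)), mul(SSZ, Z)), add(add(SZ, S^4(Z)), add(SSZ, Z)))
  step 10: add(add(mul(SSZ, Z), mul(add(Z, SZ), mul(SSZ, Z))), add(add(SZ, S^4(Z)), add(SSZ, Z)))
  step 11: add(add(add(Z, mul(SZ, Z)), mul(add(Z, SZ), mul(SSZ, Z))), add(add(SZ, S^4(Z)), add(SSZ, Z)))
  step 12: add(add(mul(SZ, Z), mul(add(Z, SZ), mul(SSZ, Z))), add(add(SZ, S^4(Z)), add(SSZ, Z)))
  step 13: add(add(add(Z, mul(Z, Z)), mul(add(Z, SZ), mul(SSZ, Z))), add(add(SZ, S^4(Z)), add(SSZ, Z)))
  step 14: add(add(mul(Z, Z), mul(add(Z, SZ), mul(SSZ, Z))), add(add(SZ, S^4(Z)), add(SSZ, Z)))
  step 15: add(add(Z, mul(add(Z, SZ), mul(SSZ, Z))), add(add(SZ, S^4(Z)), add(SSZ, Z)))
  step 16: add(mul(add(Z, SZ), mul(SSZ, Z)), add(add(SZ, S^4(Z)), add(SSZ, Z)))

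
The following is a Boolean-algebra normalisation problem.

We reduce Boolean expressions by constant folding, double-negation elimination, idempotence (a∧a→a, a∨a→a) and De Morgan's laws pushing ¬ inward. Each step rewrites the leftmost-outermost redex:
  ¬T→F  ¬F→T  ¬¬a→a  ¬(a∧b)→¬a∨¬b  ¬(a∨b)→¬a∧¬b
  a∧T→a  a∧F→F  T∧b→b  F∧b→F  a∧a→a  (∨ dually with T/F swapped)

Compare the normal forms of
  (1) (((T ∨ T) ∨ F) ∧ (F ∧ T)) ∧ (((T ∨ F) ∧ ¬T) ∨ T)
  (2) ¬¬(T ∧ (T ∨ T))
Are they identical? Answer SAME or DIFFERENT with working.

Term A:
  start: (((T ∨ T) ∨ F) ∧ (F ∧ T)) ∧ (((T ∨ F) ∧ ¬T) ∨ T)
  step 1: ((T ∨ T) ∧ (F ∧ T)) ∧ (((T ∨ F) ∧ ¬T) ∨ T)
  step 2: (T ∧ (F ∧ T)) ∧ (((T ∨ F) ∧ ¬T) ∨ T)
  step 3: (F ∧ T) ∧ (((T ∨ F) ∧ ¬T) ∨ T)
  step 4: F ∧ (((T ∨ F) ∧ ¬T) ∨ T)
  step 5: F

Term B:
  start: ¬¬(T ∧ (T ∨ T))
  step 1: T ∧ (T ∨ T)
  step 2: T ∨ T
  step 3: T

Answer: DIFFERENT — A ⇓ F, B ⇓ T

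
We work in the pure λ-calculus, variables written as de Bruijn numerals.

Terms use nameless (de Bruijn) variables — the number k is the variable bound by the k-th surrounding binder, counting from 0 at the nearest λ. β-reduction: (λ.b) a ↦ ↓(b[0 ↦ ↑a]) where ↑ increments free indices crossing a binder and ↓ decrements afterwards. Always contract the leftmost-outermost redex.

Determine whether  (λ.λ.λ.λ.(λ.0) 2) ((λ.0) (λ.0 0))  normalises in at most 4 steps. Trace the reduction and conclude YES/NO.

Answer: YES — reaches normal form λ.λ.λ.2 in 2 ≤ 4 steps

Derivation:
  start: (λ.λ.λ.λ.(λ.0) 2) ((λ.0) (λ.0 0))
  [1] λ.λ.λ.(λ.0) 2
  [2] λ.λ.λ.2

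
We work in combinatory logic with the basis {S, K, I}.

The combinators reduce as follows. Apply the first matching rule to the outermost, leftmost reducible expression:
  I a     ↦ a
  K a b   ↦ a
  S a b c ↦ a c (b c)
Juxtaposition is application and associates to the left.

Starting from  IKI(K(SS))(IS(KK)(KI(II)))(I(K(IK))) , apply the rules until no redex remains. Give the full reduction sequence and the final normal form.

  start: IKI(K(SS))(IS(KK)(KI(II)))(I(K(IK)))
  [1] KI(K(SS))(IS(KK)(KI(II)))(I(K(IK)))
  [2] I(IS(KK)(KI(II)))(I(K(IK)))
  [3] IS(KK)(KI(II))(I(K(IK)))
  [4] S(KK)(KI(II))(I(K(IK)))
  [5] KK(I(K(IK)))(KI(II)(I(K(IK))))
  [6] K(KI(II)(I(K(IK))))
  [7] K(I(I(K(IK))))
  [8] K(I(K(IK)))
  [9] K(K(IK))
  [10] K(KK)

Answer: normal form = K(KK)  (in 10 steps)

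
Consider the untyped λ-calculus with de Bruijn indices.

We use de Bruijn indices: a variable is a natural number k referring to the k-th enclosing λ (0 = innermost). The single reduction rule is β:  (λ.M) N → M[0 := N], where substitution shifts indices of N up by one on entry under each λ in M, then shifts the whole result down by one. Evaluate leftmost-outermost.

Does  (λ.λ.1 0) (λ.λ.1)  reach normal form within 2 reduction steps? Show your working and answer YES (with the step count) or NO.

Answer: YES — reaches normal form λ.λ.1 in 2 ≤ 2 steps

Reduction:
  start: (λ.λ.1 0) (λ.λ.1)
  step 1: λ.(λ.λ.1) 0
  step 2: λ.λ.1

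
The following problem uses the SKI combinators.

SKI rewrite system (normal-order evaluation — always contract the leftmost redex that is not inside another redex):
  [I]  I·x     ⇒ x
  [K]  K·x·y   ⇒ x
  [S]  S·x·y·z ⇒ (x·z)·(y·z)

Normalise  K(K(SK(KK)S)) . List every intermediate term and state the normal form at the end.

Answer: normal form = K(KS)  (in 2 steps)

Reduction:
  start: K(K(SK(KK)S))
  step 1: K(K(KS(KKS)))
  step 2: K(KS)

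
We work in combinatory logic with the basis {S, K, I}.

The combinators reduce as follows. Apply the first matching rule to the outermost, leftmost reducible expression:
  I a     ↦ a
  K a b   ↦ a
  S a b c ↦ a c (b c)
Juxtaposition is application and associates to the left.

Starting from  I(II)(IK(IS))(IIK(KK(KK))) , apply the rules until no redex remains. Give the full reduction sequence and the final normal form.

  start: I(II)(IK(IS))(IIK(KK(KK)))
  →1  II(IK(IS))(IIK(KK(KK)))
  →2  I(IK(IS))(IIK(KK(KK)))
  →3  IK(IS)(IIK(KK(KK)))
  →4  K(IS)(IIK(KK(KK)))
  →5  IS
  →6  S

Answer: normal form = S  (in 6 steps)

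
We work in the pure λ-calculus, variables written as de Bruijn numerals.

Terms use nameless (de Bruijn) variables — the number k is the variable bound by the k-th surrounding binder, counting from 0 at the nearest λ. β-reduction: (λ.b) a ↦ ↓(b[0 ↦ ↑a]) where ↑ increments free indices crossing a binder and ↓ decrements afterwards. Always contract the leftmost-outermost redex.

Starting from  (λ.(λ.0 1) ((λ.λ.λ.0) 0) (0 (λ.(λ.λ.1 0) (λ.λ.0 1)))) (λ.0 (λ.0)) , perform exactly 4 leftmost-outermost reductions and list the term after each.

Answer: after 4 steps: (λ.0) ((λ.0 (λ.0)) (λ.(λ.λ.1 0) (λ.λ.0 1)))

Derivation:
  start: (λ.(λ.0 1) ((λ.λ.λ.0) 0) (0 (λ.(λ.λ.1 0) (λ.λ.0 1)))) (λ.0 (λ.0))
  →1  (λ.0 (λ.0 (λ.0))) ((λ.λ.λ.0) (λ.0 (λ.0))) ((λ.0 (λ.0)) (λ.(λ.λ.1 0) (λ.λ.0 1)))
  →2  (λ.λ.λ.0) (λ.0 (λ.0)) (λ.0 (λ.0)) ((λ.0 (λ.0)) (λ.(λ.λ.1 0) (λ.λ.0 1)))
  →3  (λ.λ.0) (λ.0 (λ.0)) ((λ.0 (λ.0)) (λ.(λ.λ.1 0) (λ.λ.0 1)))
  →4  (λ.0) ((λ.0 (λ.0)) (λ.(λ.λ.1 0) (λ.λ.0 1)))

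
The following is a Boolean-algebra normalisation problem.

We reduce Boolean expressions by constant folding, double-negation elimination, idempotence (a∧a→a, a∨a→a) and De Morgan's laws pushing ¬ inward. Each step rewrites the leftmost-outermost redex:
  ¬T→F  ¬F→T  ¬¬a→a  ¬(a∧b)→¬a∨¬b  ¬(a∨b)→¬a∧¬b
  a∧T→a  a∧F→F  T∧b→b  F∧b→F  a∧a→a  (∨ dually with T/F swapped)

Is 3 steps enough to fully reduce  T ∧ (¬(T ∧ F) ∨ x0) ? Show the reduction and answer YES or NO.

Answer: NO — after 3 steps the term is (F ∨ ¬F) ∨ x0, not yet normal

Working:
  start: T ∧ (¬(T ∧ F) ∨ x0)
  step 1: ¬(T ∧ F) ∨ x0
  step 2: (¬T ∨ ¬F) ∨ x0
  step 3: (F ∨ ¬F) ∨ x0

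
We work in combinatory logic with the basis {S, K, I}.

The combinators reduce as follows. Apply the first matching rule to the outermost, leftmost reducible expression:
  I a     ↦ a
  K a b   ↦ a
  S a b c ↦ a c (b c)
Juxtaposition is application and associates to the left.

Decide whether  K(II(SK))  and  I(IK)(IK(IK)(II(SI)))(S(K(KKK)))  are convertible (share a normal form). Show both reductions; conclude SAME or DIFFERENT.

Answer: DIFFERENT — A ⇓ K(SK), B ⇓ K

Derivation:
Term A:
  start: K(II(SK))
  →1  K(I(SK))
  →2  K(SK)

Term B:
  start: I(IK)(IK(IK)(II(SI)))(S(K(KKK)))
  →1  IK(IK(IK)(II(SI)))(S(K(KKK)))
  →2  K(IK(IK)(II(SI)))(S(K(KKK)))
  →3  IK(IK)(II(SI))
  →4  K(IK)(II(SI))
  →5  IK
  →6  K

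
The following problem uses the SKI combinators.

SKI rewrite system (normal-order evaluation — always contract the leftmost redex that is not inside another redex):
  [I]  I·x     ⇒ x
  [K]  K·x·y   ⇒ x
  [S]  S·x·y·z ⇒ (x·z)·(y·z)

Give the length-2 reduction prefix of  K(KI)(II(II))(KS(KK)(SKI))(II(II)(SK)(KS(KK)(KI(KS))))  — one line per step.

Answer: after 2 steps: I(II(II)(SK)(KS(KK)(KI(KS))))

Reduction:
  start: K(KI)(II(II))(KS(KK)(SKI))(II(II)(SK)(KS(KK)(KI(KS))))
  →1  KI(KS(KK)(SKI))(II(II)(SK)(KS(KK)(KI(KS))))
  →2  I(II(II)(SK)(KS(KK)(KI(KS))))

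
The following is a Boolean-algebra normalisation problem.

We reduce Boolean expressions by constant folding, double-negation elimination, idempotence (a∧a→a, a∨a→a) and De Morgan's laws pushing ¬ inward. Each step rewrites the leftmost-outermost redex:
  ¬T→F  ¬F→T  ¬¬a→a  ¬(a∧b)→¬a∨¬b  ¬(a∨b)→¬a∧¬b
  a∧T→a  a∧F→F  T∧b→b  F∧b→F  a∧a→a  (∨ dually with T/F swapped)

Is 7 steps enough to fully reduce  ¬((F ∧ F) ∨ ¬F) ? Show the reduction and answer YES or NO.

Answer: YES — reaches normal form F in 6 ≤ 7 steps

Derivation:
  start: ¬((F ∧ F) ∨ ¬F)
  step 1: ¬(F ∧ F) ∧ ¬¬F
  step 2: (¬F ∨ ¬F) ∧ ¬¬F
  step 3: ¬F ∧ ¬¬F
  step 4: T ∧ ¬¬F
  step 5: ¬¬F
  step 6: F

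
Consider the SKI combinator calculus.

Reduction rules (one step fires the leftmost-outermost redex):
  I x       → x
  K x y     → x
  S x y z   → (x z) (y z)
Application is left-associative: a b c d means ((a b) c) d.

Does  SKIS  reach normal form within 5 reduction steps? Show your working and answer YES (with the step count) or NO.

  start: SKIS
  [1] KS(IS)
  [2] S

Answer: YES — reaches normal form S in 2 ≤ 5 steps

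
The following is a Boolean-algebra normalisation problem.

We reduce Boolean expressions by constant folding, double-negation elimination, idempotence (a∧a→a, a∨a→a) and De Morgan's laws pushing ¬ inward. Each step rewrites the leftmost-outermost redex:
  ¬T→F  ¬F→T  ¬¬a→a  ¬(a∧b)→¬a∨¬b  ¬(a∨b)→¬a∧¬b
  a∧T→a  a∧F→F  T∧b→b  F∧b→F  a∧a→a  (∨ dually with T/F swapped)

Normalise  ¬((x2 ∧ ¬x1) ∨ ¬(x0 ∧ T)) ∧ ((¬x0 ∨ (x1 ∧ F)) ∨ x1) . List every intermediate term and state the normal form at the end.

  start: ¬((x2 ∧ ¬x1) ∨ ¬(x0 ∧ T)) ∧ ((¬x0 ∨ (x1 ∧ F)) ∨ x1)
  [1] (¬(x2 ∧ ¬x1) ∧ ¬¬(x0 ∧ T)) ∧ ((¬x0 ∨ (x1 ∧ F)) ∨ x1)
  [2] ((¬x2 ∨ ¬¬x1) ∧ ¬¬(x0 ∧ T)) ∧ ((¬x0 ∨ (x1 ∧ F)) ∨ x1)
  [3] ((¬x2 ∨ x1) ∧ ¬¬(x0 ∧ T)) ∧ ((¬x0 ∨ (x1 ∧ F)) ∨ x1)
  [4] ((¬x2 ∨ x1) ∧ (x0 ∧ T)) ∧ ((¬x0 ∨ (x1 ∧ F)) ∨ x1)
  [5] ((¬x2 ∨ x1) ∧ x0) ∧ ((¬x0 ∨ (x1 ∧ F)) ∨ x1)
  [6] ((¬x2 ∨ x1) ∧ x0) ∧ ((¬x0 ∨ F) ∨ x1)
  [7] ((¬x2 ∨ x1) ∧ x0) ∧ (¬x0 ∨ x1)

Answer: normal form = ((¬x2 ∨ x1) ∧ x0) ∧ (¬x0 ∨ x1)  (in 7 steps)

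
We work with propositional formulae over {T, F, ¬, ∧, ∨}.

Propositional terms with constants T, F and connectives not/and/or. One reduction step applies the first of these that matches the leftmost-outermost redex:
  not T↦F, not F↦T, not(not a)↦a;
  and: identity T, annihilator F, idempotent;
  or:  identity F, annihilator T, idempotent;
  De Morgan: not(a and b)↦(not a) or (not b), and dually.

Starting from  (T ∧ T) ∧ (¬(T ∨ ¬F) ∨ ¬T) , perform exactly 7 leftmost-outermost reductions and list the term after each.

  start: (T ∧ T) ∧ (¬(T ∨ ¬F) ∨ ¬T)
  step 1: T ∧ (¬(T ∨ ¬F) ∨ ¬T)
  step 2: ¬(T ∨ ¬F) ∨ ¬T
  step 3: (¬T ∧ ¬¬F) ∨ ¬T
  step 4: (F ∧ ¬¬F) ∨ ¬T
  step 5: F ∨ ¬T
  step 6: ¬T
  step 7: F

Answer: after 7 steps: F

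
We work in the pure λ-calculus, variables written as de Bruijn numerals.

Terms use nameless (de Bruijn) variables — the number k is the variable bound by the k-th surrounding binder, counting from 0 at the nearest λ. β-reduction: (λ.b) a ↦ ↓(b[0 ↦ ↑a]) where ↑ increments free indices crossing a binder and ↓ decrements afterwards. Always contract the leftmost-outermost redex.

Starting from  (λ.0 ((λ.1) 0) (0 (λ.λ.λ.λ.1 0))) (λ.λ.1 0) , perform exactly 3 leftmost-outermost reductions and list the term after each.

Answer: after 3 steps: (λ.λ.λ.1 0) (λ.λ.1 0) ((λ.λ.1 0) (λ.λ.λ.λ.1 0))

Derivation:
  start: (λ.0 ((λ.1) 0) (0 (λ.λ.λ.λ.1 0))) (λ.λ.1 0)
  step 1: (λ.λ.1 0) ((λ.λ.λ.1 0) (λ.λ.1 0)) ((λ.λ.1 0) (λ.λ.λ.λ.1 0))
  step 2: (λ.(λ.λ.λ.1 0) (λ.λ.1 0) 0) ((λ.λ.1 0) (λ.λ.λ.λ.1 0))
  step 3: (λ.λ.λ.1 0) (λ.λ.1 0) ((λ.λ.1 0) (λ.λ.λ.λ.1 0))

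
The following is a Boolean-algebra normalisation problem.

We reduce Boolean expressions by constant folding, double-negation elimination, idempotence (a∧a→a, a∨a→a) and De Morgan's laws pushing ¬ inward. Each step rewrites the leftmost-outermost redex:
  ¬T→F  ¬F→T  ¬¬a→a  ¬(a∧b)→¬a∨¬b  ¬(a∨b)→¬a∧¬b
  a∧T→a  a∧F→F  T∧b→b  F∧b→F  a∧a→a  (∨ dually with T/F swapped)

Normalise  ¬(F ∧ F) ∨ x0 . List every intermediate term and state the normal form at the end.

  start: ¬(F ∧ F) ∨ x0
  [1] (¬F ∨ ¬F) ∨ x0
  [2] ¬F ∨ x0
  [3] T ∨ x0
  [4] T

Answer: normal form = T  (in 4 steps)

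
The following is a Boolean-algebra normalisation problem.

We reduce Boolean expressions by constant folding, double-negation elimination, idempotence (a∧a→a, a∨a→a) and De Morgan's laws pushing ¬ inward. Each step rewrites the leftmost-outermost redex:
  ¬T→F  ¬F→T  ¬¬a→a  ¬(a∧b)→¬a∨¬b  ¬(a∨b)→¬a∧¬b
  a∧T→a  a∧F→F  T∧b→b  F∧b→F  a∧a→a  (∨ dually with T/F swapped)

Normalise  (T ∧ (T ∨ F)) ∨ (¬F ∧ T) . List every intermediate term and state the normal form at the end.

Answer: normal form = T  (in 3 steps)

Derivation:
  start: (T ∧ (T ∨ F)) ∨ (¬F ∧ T)
  [1] (T ∨ F) ∨ (¬F ∧ T)
  [2] T ∨ (¬F ∧ T)
  [3] T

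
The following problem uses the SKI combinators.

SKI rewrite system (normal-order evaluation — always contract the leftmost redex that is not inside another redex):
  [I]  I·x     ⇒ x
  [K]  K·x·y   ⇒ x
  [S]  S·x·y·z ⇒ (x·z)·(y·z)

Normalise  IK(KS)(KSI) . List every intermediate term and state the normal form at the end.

  start: IK(KS)(KSI)
  [1] K(KS)(KSI)
  [2] KS

Answer: normal form = KS  (in 2 steps)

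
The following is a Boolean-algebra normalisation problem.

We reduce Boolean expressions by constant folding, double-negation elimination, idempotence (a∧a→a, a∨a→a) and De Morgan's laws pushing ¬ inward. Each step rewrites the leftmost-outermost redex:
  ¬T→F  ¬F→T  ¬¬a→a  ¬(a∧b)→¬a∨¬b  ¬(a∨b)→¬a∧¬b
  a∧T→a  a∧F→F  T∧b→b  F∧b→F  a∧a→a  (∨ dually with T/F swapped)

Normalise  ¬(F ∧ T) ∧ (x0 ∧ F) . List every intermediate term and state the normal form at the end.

  start: ¬(F ∧ T) ∧ (x0 ∧ F)
  [1] (¬F ∨ ¬T) ∧ (x0 ∧ F)
  [2] (T ∨ ¬T) ∧ (x0 ∧ F)
  [3] T ∧ (x0 ∧ F)
  [4] x0 ∧ F
  [5] F

Answer: normal form = F  (in 5 steps)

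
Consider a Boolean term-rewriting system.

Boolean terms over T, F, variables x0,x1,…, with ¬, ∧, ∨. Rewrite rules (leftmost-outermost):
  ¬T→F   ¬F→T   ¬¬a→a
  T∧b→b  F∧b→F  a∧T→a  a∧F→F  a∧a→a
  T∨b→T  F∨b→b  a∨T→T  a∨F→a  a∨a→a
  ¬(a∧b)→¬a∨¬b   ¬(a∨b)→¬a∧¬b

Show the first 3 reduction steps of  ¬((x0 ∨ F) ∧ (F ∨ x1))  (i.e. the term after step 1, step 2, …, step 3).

  start: ¬((x0 ∨ F) ∧ (F ∨ x1))
  →1  ¬(x0 ∨ F) ∨ ¬(F ∨ x1)
  →2  (¬x0 ∧ ¬F) ∨ ¬(F ∨ x1)
  →3  (¬x0 ∧ T) ∨ ¬(F ∨ x1)

Answer: after 3 steps: (¬x0 ∧ T) ∨ ¬(F ∨ x1)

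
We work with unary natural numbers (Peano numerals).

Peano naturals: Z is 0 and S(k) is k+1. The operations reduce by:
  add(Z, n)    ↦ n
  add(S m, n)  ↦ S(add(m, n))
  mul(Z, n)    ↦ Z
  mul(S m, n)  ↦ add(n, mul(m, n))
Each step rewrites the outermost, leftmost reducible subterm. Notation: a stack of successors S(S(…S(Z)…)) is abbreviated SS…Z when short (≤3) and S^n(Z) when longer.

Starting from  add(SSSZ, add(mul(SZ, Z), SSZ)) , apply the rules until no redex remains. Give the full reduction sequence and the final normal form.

Answer: normal form = S^5(Z)  (in 8 steps)

Working:
  start: add(SSSZ, add(mul(SZ, Z), SSZ))
  →1  S(add(SSZ, add(mul(SZ, Z), SSZ)))
  →2  S(S(add(SZ, add(mul(SZ, Z), SSZ))))
  →3  S(S(S(add(Z, add(mul(SZ, Z), SSZ)))))
  →4  S(S(S(add(mul(SZ, Z), SSZ))))
  →5  S(S(S(add(add(Z, mul(Z, Z)), SSZ))))
  →6  S(S(S(add(mul(Z, Z), SSZ))))
  →7  S(S(S(add(Z, SSZ))))
  →8  S^5(Z)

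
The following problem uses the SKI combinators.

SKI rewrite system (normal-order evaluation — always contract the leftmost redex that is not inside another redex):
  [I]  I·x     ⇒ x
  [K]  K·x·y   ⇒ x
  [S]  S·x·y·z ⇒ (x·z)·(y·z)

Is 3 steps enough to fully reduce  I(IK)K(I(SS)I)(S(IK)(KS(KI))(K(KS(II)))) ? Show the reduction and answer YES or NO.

  start: I(IK)K(I(SS)I)(S(IK)(KS(KI))(K(KS(II))))
  [1] IKK(I(SS)I)(S(IK)(KS(KI))(K(KS(II))))
  [2] KK(I(SS)I)(S(IK)(KS(KI))(K(KS(II))))
  [3] K(S(IK)(KS(KI))(K(KS(II))))

Answer: NO — after 3 steps the term is K(S(IK)(KS(KI))(K(KS(II)))), not yet normal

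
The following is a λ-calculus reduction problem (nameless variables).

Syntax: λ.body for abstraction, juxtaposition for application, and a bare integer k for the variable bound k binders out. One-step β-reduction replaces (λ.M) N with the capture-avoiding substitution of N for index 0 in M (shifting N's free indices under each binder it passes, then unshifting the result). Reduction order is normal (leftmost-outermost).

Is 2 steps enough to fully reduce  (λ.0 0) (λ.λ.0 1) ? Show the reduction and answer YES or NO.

  start: (λ.0 0) (λ.λ.0 1)
  step 1: (λ.λ.0 1) (λ.λ.0 1)
  step 2: λ.0 (λ.λ.0 1)

Answer: YES — reaches normal form λ.0 (λ.λ.0 1) in 2 ≤ 2 steps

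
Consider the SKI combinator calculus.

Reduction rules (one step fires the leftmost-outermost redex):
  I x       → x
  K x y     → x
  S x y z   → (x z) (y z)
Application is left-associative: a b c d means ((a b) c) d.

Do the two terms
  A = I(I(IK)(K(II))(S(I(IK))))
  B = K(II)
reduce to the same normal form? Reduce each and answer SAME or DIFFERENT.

Answer: SAME — A ⇓ KI, B ⇓ KI

Derivation:
Term A:
  start: I(I(IK)(K(II))(S(I(IK))))
  step 1: I(IK)(K(II))(S(I(IK)))
  step 2: IK(K(II))(S(I(IK)))
  step 3: K(K(II))(S(I(IK)))
  step 4: K(II)
  step 5: KI

Term B:
  start: K(II)
  step 1: KI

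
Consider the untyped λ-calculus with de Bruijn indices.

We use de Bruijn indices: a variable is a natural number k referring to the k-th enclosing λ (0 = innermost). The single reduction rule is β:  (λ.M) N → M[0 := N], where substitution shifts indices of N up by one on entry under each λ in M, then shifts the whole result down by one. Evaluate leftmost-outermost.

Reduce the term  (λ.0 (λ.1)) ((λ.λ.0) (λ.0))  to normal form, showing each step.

Answer: normal form = λ.λ.0  (in 4 steps)

Working:
  start: (λ.0 (λ.1)) ((λ.λ.0) (λ.0))
  step 1: (λ.λ.0) (λ.0) (λ.(λ.λ.0) (λ.0))
  step 2: (λ.0) (λ.(λ.λ.0) (λ.0))
  step 3: λ.(λ.λ.0) (λ.0)
  step 4: λ.λ.0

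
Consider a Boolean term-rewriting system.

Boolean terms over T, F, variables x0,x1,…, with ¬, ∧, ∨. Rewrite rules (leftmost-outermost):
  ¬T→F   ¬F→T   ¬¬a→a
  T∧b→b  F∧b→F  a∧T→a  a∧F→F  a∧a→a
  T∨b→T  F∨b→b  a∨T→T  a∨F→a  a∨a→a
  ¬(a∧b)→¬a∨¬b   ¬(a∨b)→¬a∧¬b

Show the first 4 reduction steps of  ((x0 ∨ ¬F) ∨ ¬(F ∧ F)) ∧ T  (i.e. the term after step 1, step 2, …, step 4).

Answer: after 4 steps: T

Derivation:
  start: ((x0 ∨ ¬F) ∨ ¬(F ∧ F)) ∧ T
  [1] (x0 ∨ ¬F) ∨ ¬(F ∧ F)
  [2] (x0 ∨ T) ∨ ¬(F ∧ F)
  [3] T ∨ ¬(F ∧ F)
  [4] T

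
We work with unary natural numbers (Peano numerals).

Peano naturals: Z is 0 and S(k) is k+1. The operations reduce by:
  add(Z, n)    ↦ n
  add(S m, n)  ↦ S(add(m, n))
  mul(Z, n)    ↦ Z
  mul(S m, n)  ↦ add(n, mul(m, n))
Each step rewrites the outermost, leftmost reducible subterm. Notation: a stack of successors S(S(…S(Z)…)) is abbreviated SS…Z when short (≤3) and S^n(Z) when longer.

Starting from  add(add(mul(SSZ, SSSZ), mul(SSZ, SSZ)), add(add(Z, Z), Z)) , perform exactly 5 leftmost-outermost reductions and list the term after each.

  start: add(add(mul(SSZ, SSSZ), mul(SSZ, SSZ)), add(add(Z, Z), Z))
  step 1: add(add(add(SSSZ, mul(SZ, SSSZ)), mul(SSZ, SSZ)), add(add(Z, Z), Z))
  step 2: add(add(S(add(SSZ, mul(SZ, SSSZ))), mul(SSZ, SSZ)), add(add(Z, Z), Z))
  step 3: add(S(add(add(SSZ, mul(SZ, SSSZ)), mul(SSZ, SSZ))), add(add(Z, Z), Z))
  step 4: S(add(add(add(SSZ, mul(SZ, SSSZ)), mul(SSZ, SSZ)), add(add(Z, Z), Z)))
  step 5: S(add(add(S(add(SZ, mul(SZ, SSSZ))), mul(SSZ, SSZ)), add(add(Z, Z), Z)))

Answer: after 5 steps: S(add(add(S(add(SZ, mul(SZ, SSSZ))), mul(SSZ, SSZ)), add(add(Z, Z), Z)))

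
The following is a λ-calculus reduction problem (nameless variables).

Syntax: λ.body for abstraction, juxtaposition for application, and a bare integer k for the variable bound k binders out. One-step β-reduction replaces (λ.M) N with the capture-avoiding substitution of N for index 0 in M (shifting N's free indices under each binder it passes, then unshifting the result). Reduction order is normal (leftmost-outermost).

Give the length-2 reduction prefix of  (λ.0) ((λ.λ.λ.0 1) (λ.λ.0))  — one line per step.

  start: (λ.0) ((λ.λ.λ.0 1) (λ.λ.0))
  [1] (λ.λ.λ.0 1) (λ.λ.0)
  [2] λ.λ.0 1

Answer: after 2 steps: λ.λ.0 1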